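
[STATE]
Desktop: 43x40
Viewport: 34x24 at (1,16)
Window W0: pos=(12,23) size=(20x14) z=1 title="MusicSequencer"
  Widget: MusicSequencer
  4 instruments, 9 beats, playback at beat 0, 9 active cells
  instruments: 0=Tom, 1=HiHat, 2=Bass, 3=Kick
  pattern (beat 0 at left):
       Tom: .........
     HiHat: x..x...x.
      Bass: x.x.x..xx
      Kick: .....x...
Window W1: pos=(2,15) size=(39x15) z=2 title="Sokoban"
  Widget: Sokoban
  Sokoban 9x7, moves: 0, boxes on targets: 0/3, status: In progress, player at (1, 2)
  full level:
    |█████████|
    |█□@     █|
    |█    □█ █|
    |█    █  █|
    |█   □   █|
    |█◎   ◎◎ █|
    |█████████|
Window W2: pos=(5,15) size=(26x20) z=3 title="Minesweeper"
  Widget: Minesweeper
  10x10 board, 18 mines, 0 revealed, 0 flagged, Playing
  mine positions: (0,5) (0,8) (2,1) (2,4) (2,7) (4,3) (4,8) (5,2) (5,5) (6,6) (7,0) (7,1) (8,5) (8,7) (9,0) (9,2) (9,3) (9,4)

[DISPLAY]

 ┃ S┃ Minesweeper            ┃    
 ┠──┠────────────────────────┨────
 ┃██┃■■■■■■■■■■              ┃    
 ┃█□┃■■■■■■■■■■              ┃    
 ┃█ ┃■■■■■■■■■■              ┃    
 ┃█ ┃■■■■■■■■■■              ┃    
 ┃█ ┃■■■■■■■■■■              ┃    
 ┃█◎┃■■■■■■■■■■              ┃    
 ┃██┃■■■■■■■■■■              ┃    
 ┃Mo┃■■■■■■■■■■              ┃    
 ┃  ┃■■■■■■■■■■              ┃    
 ┃  ┃■■■■■■■■■■              ┃    
 ┃  ┃                        ┃    
 ┗━━┃                        ┃━━━━
    ┃                        ┃┃   
    ┃                        ┃┃   
    ┃                        ┃┃   
    ┃                        ┃┃   
    ┗━━━━━━━━━━━━━━━━━━━━━━━━┛┃   
           ┃                  ┃   
           ┗━━━━━━━━━━━━━━━━━━┛   
                                  
                                  
                                  


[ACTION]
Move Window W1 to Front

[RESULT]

 ┃ Sokoban                        
 ┠────────────────────────────────
 ┃█████████                       
 ┃█□@     █                       
 ┃█    □█ █                       
 ┃█    █  █                       
 ┃█   □   █                       
 ┃█◎   ◎◎ █                       
 ┃█████████                       
 ┃Moves: 0  0/3                   
 ┃                                
 ┃                                
 ┃                                
 ┗━━━━━━━━━━━━━━━━━━━━━━━━━━━━━━━━
    ┃                        ┃┃   
    ┃                        ┃┃   
    ┃                        ┃┃   
    ┃                        ┃┃   
    ┗━━━━━━━━━━━━━━━━━━━━━━━━┛┃   
           ┃                  ┃   
           ┗━━━━━━━━━━━━━━━━━━┛   
                                  
                                  
                                  


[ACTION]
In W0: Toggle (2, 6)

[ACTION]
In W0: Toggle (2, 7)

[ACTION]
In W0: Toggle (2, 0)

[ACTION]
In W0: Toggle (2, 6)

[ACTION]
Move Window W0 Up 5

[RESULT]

 ┃ Sokoban                        
 ┠────────────────────────────────
 ┃█████████                       
 ┃█□@     █                       
 ┃█    □█ █                       
 ┃█    █  █                       
 ┃█   □   █                       
 ┃█◎   ◎◎ █                       
 ┃█████████                       
 ┃Moves: 0  0/3                   
 ┃                                
 ┃                                
 ┃                                
 ┗━━━━━━━━━━━━━━━━━━━━━━━━━━━━━━━━
    ┃                        ┃┃   
    ┃                        ┃┛   
    ┃                        ┃    
    ┃                        ┃    
    ┗━━━━━━━━━━━━━━━━━━━━━━━━┛    
                                  
                                  
                                  
                                  
                                  


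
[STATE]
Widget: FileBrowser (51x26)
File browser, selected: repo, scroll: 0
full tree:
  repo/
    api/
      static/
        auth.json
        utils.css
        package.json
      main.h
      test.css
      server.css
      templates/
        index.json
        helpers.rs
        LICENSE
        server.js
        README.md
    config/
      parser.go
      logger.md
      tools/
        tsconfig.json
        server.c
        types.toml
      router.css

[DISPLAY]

> [-] repo/                                        
    [+] api/                                       
    [+] config/                                    
                                                   
                                                   
                                                   
                                                   
                                                   
                                                   
                                                   
                                                   
                                                   
                                                   
                                                   
                                                   
                                                   
                                                   
                                                   
                                                   
                                                   
                                                   
                                                   
                                                   
                                                   
                                                   
                                                   


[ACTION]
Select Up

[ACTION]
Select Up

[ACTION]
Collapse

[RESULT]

> [+] repo/                                        
                                                   
                                                   
                                                   
                                                   
                                                   
                                                   
                                                   
                                                   
                                                   
                                                   
                                                   
                                                   
                                                   
                                                   
                                                   
                                                   
                                                   
                                                   
                                                   
                                                   
                                                   
                                                   
                                                   
                                                   
                                                   


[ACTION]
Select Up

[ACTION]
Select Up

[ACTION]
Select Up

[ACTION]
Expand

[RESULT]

> [-] repo/                                        
    [+] api/                                       
    [+] config/                                    
                                                   
                                                   
                                                   
                                                   
                                                   
                                                   
                                                   
                                                   
                                                   
                                                   
                                                   
                                                   
                                                   
                                                   
                                                   
                                                   
                                                   
                                                   
                                                   
                                                   
                                                   
                                                   
                                                   


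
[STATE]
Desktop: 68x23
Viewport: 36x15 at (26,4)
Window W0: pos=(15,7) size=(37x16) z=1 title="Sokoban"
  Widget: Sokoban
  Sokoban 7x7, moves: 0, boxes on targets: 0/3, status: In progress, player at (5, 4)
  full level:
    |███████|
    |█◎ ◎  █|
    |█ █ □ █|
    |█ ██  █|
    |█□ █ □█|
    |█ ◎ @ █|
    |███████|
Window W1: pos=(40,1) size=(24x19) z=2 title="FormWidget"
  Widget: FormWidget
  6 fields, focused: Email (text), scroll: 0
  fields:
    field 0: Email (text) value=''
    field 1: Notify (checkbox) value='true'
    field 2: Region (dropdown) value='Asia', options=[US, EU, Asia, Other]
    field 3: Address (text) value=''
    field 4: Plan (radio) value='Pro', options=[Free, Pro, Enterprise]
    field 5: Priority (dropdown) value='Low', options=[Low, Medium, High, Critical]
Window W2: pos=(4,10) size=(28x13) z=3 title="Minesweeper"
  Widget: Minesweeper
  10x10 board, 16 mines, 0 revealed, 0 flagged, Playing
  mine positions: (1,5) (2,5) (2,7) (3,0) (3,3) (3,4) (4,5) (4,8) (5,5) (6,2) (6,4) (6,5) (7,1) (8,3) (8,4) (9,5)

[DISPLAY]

              ┃> Email:      [      
              ┃  Notify:     [x]    
              ┃  Region:     [Asia ▼
━━━━━━━━━━━━━━┃  Address:    [      
              ┃  Plan:       ( ) Fre
──────────────┃  Priority:   [Low  ▼
━━━━━┓        ┃                     
     ┃        ┃                     
─────┨        ┃                     
     ┃        ┃                     
     ┃        ┃                     
     ┃        ┃                     
     ┃        ┃                     
     ┃        ┃                     
     ┃        ┃                     


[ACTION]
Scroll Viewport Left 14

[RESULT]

                            ┃> Email
                            ┃  Notif
                            ┃  Regio
   ┏━━━━━━━━━━━━━━━━━━━━━━━━┃  Addre
   ┃ Sokoban                ┃  Plan:
   ┠────────────────────────┃  Prior
━━━━━━━━━━━━━━━━━━━┓        ┃       
eeper              ┃        ┃       
───────────────────┨        ┃       
■■■                ┃        ┃       
■■■                ┃        ┃       
■■■                ┃        ┃       
■■■                ┃        ┃       
■■■                ┃        ┃       
■■■                ┃        ┃       


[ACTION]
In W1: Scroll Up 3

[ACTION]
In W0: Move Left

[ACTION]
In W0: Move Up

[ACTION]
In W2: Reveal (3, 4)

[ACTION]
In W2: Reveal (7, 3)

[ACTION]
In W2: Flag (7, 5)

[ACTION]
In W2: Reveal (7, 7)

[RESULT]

                            ┃> Email
                            ┃  Notif
                            ┃  Regio
   ┏━━━━━━━━━━━━━━━━━━━━━━━━┃  Addre
   ┃ Sokoban                ┃  Plan:
   ┠────────────────────────┃  Prior
━━━━━━━━━━━━━━━━━━━┓        ┃       
eeper              ┃        ┃       
───────────────────┨        ┃       
■■■                ┃        ┃       
■■■                ┃        ┃       
✹■■                ┃        ┃       
■■■                ┃        ┃       
■✹■                ┃        ┃       
■■■                ┃        ┃       


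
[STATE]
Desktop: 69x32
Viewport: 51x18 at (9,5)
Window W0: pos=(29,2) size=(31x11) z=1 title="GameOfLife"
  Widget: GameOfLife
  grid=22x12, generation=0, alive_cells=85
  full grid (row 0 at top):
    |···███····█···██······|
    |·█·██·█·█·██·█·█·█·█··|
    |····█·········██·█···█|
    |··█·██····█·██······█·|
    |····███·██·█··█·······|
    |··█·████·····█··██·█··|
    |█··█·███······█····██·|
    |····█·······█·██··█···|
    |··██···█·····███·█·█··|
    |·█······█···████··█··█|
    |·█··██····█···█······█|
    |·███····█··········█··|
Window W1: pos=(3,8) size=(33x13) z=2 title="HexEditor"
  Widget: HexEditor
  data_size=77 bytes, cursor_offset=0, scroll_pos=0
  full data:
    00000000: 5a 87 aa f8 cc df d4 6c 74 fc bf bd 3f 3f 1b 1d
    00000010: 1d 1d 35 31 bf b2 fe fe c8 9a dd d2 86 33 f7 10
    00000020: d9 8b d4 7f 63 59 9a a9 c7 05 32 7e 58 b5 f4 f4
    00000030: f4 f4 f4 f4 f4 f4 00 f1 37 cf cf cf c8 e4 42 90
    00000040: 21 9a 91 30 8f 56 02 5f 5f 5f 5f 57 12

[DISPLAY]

                    ┃Gen: 0                       ┃
                    ┃··█·██····█·██······█·       ┃
                    ┃····███·██·█··█·······       ┃
━━━━━━━━━━━━━━━━━━━━━━━━━━┓██·····█··██·█··       ┃
ditor                     ┃██······█····██·       ┃
──────────────────────────┨······█·██··█···       ┃
000  5A 87 aa f8 cc df d4 ┃·█·····███·█·█··       ┃
010  1d 1d 35 31 bf b2 fe ┃━━━━━━━━━━━━━━━━━━━━━━━┛
020  d9 8b d4 7f 63 59 9a ┃                        
030  f4 f4 f4 f4 f4 f4 00 ┃                        
040  21 9a 91 30 8f 56 02 ┃                        
                          ┃                        
                          ┃                        
                          ┃                        
                          ┃                        
━━━━━━━━━━━━━━━━━━━━━━━━━━┛                        
                                                   
                                                   


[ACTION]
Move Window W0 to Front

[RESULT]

                    ┃Gen: 0                       ┃
                    ┃··█·██····█·██······█·       ┃
                    ┃····███·██·█··█·······       ┃
━━━━━━━━━━━━━━━━━━━━┃··█·████·····█··██·█··       ┃
ditor               ┃█··█·███······█····██·       ┃
────────────────────┃····█·······█·██··█···       ┃
000  5A 87 aa f8 cc ┃··██···█·····███·█·█··       ┃
010  1d 1d 35 31 bf ┗━━━━━━━━━━━━━━━━━━━━━━━━━━━━━┛
020  d9 8b d4 7f 63 59 9a ┃                        
030  f4 f4 f4 f4 f4 f4 00 ┃                        
040  21 9a 91 30 8f 56 02 ┃                        
                          ┃                        
                          ┃                        
                          ┃                        
                          ┃                        
━━━━━━━━━━━━━━━━━━━━━━━━━━┛                        
                                                   
                                                   


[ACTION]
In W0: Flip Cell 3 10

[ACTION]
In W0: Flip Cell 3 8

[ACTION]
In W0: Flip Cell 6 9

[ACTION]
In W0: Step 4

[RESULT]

                    ┃Gen: 4                       ┃
                    ┃······██···█····█··█··       ┃
                    ┃···········█········█·       ┃
━━━━━━━━━━━━━━━━━━━━┃···········█·········█       ┃
ditor               ┃···███·█····█·········       ┃
────────────────────┃··█·█·██·····███······       ┃
000  5A 87 aa f8 cc ┃█·██·███·······█··█···       ┃
010  1d 1d 35 31 bf ┗━━━━━━━━━━━━━━━━━━━━━━━━━━━━━┛
020  d9 8b d4 7f 63 59 9a ┃                        
030  f4 f4 f4 f4 f4 f4 00 ┃                        
040  21 9a 91 30 8f 56 02 ┃                        
                          ┃                        
                          ┃                        
                          ┃                        
                          ┃                        
━━━━━━━━━━━━━━━━━━━━━━━━━━┛                        
                                                   
                                                   


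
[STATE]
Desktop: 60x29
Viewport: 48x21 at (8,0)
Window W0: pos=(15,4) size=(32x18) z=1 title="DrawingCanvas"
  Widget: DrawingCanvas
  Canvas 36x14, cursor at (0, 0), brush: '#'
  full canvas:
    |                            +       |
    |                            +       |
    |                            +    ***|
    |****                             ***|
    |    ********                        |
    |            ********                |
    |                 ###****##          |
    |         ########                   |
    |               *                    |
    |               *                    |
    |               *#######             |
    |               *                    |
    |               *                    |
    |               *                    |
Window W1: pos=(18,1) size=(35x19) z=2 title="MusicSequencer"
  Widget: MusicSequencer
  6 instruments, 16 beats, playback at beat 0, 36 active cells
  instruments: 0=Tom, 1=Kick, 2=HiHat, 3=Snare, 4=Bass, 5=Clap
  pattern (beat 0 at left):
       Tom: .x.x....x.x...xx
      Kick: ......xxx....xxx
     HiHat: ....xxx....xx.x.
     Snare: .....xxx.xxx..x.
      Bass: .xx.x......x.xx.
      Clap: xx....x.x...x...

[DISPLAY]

                                                
          ┏━━━━━━━━━━━━━━━━━━━━━━━━━━━━━━━━━┓   
          ┃ MusicSequencer                  ┃   
          ┠─────────────────────────────────┨   
       ┏━━┃      ▼123456789012345           ┃   
       ┃ D┃   Tom·█·█····█·█···██           ┃   
       ┠──┃  Kick······███····███           ┃   
       ┃+ ┃ HiHat····███····██·█·           ┃   
       ┃  ┃ Snare·····███·███··█·           ┃   
       ┃  ┃  Bass·██·█······█·██·           ┃   
       ┃**┃  Clap██····█·█···█···           ┃   
       ┃  ┃                                 ┃   
       ┃  ┃                                 ┃   
       ┃  ┃                                 ┃   
       ┃  ┃                                 ┃   
       ┃  ┃                                 ┃   
       ┃  ┃                                 ┃   
       ┃  ┃                                 ┃   
       ┃  ┃                                 ┃   
       ┃  ┗━━━━━━━━━━━━━━━━━━━━━━━━━━━━━━━━━┛   
       ┃               *              ┃         


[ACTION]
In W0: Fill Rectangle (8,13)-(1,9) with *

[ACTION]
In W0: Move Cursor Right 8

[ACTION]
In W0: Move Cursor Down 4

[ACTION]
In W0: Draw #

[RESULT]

                                                
          ┏━━━━━━━━━━━━━━━━━━━━━━━━━━━━━━━━━┓   
          ┃ MusicSequencer                  ┃   
          ┠─────────────────────────────────┨   
       ┏━━┃      ▼123456789012345           ┃   
       ┃ D┃   Tom·█·█····█·█···██           ┃   
       ┠──┃  Kick······███····███           ┃   
       ┃  ┃ HiHat····███····██·█·           ┃   
       ┃  ┃ Snare·····███·███··█·           ┃   
       ┃  ┃  Bass·██·█······█·██·           ┃   
       ┃**┃  Clap██····█·█···█···           ┃   
       ┃  ┃                                 ┃   
       ┃  ┃                                 ┃   
       ┃  ┃                                 ┃   
       ┃  ┃                                 ┃   
       ┃  ┃                                 ┃   
       ┃  ┃                                 ┃   
       ┃  ┃                                 ┃   
       ┃  ┃                                 ┃   
       ┃  ┗━━━━━━━━━━━━━━━━━━━━━━━━━━━━━━━━━┛   
       ┃               *              ┃         


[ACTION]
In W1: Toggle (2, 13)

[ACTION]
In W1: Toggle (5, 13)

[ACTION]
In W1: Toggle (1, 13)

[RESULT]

                                                
          ┏━━━━━━━━━━━━━━━━━━━━━━━━━━━━━━━━━┓   
          ┃ MusicSequencer                  ┃   
          ┠─────────────────────────────────┨   
       ┏━━┃      ▼123456789012345           ┃   
       ┃ D┃   Tom·█·█····█·█···██           ┃   
       ┠──┃  Kick······███·····██           ┃   
       ┃  ┃ HiHat····███····████·           ┃   
       ┃  ┃ Snare·····███·███··█·           ┃   
       ┃  ┃  Bass·██·█······█·██·           ┃   
       ┃**┃  Clap██····█·█···██··           ┃   
       ┃  ┃                                 ┃   
       ┃  ┃                                 ┃   
       ┃  ┃                                 ┃   
       ┃  ┃                                 ┃   
       ┃  ┃                                 ┃   
       ┃  ┃                                 ┃   
       ┃  ┃                                 ┃   
       ┃  ┃                                 ┃   
       ┃  ┗━━━━━━━━━━━━━━━━━━━━━━━━━━━━━━━━━┛   
       ┃               *              ┃         


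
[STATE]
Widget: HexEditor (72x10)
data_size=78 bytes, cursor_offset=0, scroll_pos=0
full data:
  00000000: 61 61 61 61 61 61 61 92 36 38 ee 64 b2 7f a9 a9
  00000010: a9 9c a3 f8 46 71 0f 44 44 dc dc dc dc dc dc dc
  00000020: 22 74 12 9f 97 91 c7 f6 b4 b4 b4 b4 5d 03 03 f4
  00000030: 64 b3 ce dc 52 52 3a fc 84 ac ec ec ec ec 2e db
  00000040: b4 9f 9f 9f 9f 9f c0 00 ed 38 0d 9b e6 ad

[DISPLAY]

00000000  61 61 61 61 61 61 61 92  36 38 ee 64 b2 7f a9 a9  |aaaaaaa.68.
00000010  a9 9c a3 f8 46 71 0f 44  44 dc dc dc dc dc dc dc  |....Fq.DD..
00000020  22 74 12 9f 97 91 c7 f6  b4 b4 b4 b4 5d 03 03 f4  |"t.........
00000030  64 b3 ce dc 52 52 3a fc  84 ac ec ec ec ec 2e db  |d...RR:....
00000040  b4 9f 9f 9f 9f 9f c0 00  ed 38 0d 9b e6 ad        |.........8.
                                                                        
                                                                        
                                                                        
                                                                        
                                                                        


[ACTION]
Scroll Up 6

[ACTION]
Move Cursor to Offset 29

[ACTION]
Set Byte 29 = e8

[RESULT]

00000000  61 61 61 61 61 61 61 92  36 38 ee 64 b2 7f a9 a9  |aaaaaaa.68.
00000010  a9 9c a3 f8 46 71 0f 44  44 dc dc dc dc E8 dc dc  |....Fq.DD..
00000020  22 74 12 9f 97 91 c7 f6  b4 b4 b4 b4 5d 03 03 f4  |"t.........
00000030  64 b3 ce dc 52 52 3a fc  84 ac ec ec ec ec 2e db  |d...RR:....
00000040  b4 9f 9f 9f 9f 9f c0 00  ed 38 0d 9b e6 ad        |.........8.
                                                                        
                                                                        
                                                                        
                                                                        
                                                                        


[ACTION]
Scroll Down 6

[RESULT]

00000040  b4 9f 9f 9f 9f 9f c0 00  ed 38 0d 9b e6 ad        |.........8.
                                                                        
                                                                        
                                                                        
                                                                        
                                                                        
                                                                        
                                                                        
                                                                        
                                                                        


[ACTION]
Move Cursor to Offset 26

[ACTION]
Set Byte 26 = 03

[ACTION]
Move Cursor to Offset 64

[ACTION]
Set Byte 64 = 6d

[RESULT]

00000040  6D 9f 9f 9f 9f 9f c0 00  ed 38 0d 9b e6 ad        |m........8.
                                                                        
                                                                        
                                                                        
                                                                        
                                                                        
                                                                        
                                                                        
                                                                        
                                                                        


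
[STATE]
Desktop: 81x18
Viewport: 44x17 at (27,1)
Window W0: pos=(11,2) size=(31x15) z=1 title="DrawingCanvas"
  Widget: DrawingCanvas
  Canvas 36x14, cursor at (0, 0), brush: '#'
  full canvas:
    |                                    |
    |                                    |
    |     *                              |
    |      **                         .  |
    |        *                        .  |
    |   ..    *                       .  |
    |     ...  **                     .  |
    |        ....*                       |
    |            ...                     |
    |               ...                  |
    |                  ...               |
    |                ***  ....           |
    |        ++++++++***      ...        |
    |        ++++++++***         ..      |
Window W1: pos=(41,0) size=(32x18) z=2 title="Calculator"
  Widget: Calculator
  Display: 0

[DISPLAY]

              ┃ Calculator                  
━━━━━━━━━━━━━━┠─────────────────────────────
              ┃                             
──────────────┃┌───┬───┬───┬───┐            
              ┃│ 7 │ 8 │ 9 │ ÷ │            
              ┃├───┼───┼───┼───┤            
              ┃│ 4 │ 5 │ 6 │ × │            
              ┃├───┼───┼───┼───┤            
              ┃│ 1 │ 2 │ 3 │ - │            
              ┃├───┼───┼───┼───┤            
              ┃│ 0 │ . │ = │ + │            
              ┃├───┼───┼───┼───┤            
              ┃│ C │ MC│ MR│ M+│            
...           ┃└───┴───┴───┴───┘            
   ...        ┃                             
━━━━━━━━━━━━━━┃                             
              ┗━━━━━━━━━━━━━━━━━━━━━━━━━━━━━


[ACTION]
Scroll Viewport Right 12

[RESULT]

    ┃ Calculator                   ┃        
━━━━┠──────────────────────────────┨        
    ┃                             0┃        
────┃┌───┬───┬───┬───┐             ┃        
    ┃│ 7 │ 8 │ 9 │ ÷ │             ┃        
    ┃├───┼───┼───┼───┤             ┃        
    ┃│ 4 │ 5 │ 6 │ × │             ┃        
    ┃├───┼───┼───┼───┤             ┃        
    ┃│ 1 │ 2 │ 3 │ - │             ┃        
    ┃├───┼───┼───┼───┤             ┃        
    ┃│ 0 │ . │ = │ + │             ┃        
    ┃├───┼───┼───┼───┤             ┃        
    ┃│ C │ MC│ MR│ M+│             ┃        
    ┃└───┴───┴───┴───┘             ┃        
    ┃                              ┃        
━━━━┃                              ┃        
    ┗━━━━━━━━━━━━━━━━━━━━━━━━━━━━━━┛        


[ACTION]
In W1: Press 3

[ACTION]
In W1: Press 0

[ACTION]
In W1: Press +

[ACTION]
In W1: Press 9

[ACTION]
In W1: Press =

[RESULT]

    ┃ Calculator                   ┃        
━━━━┠──────────────────────────────┨        
    ┃                            39┃        
────┃┌───┬───┬───┬───┐             ┃        
    ┃│ 7 │ 8 │ 9 │ ÷ │             ┃        
    ┃├───┼───┼───┼───┤             ┃        
    ┃│ 4 │ 5 │ 6 │ × │             ┃        
    ┃├───┼───┼───┼───┤             ┃        
    ┃│ 1 │ 2 │ 3 │ - │             ┃        
    ┃├───┼───┼───┼───┤             ┃        
    ┃│ 0 │ . │ = │ + │             ┃        
    ┃├───┼───┼───┼───┤             ┃        
    ┃│ C │ MC│ MR│ M+│             ┃        
    ┃└───┴───┴───┴───┘             ┃        
    ┃                              ┃        
━━━━┃                              ┃        
    ┗━━━━━━━━━━━━━━━━━━━━━━━━━━━━━━┛        


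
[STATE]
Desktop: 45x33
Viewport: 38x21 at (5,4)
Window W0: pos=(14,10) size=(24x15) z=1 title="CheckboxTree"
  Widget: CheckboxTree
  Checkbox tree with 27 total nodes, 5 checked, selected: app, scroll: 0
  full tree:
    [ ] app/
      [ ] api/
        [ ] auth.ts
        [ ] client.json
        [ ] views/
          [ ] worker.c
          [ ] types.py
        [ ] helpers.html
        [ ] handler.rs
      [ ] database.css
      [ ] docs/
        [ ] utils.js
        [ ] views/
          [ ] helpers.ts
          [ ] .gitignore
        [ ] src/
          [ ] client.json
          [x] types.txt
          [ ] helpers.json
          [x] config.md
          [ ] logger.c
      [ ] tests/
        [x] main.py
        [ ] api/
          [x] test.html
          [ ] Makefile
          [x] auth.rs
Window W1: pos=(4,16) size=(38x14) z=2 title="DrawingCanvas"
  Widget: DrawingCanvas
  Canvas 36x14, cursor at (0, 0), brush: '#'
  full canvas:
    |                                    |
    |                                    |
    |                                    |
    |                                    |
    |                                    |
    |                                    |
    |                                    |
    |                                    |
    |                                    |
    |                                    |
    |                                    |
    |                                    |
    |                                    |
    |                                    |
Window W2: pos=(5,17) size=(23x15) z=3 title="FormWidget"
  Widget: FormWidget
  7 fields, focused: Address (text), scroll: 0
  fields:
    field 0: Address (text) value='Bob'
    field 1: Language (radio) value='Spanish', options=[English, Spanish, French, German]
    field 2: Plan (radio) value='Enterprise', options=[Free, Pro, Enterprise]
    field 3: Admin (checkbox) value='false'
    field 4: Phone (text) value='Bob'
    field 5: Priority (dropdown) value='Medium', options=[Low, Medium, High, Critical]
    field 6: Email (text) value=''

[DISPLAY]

                                      
                                      
                                      
                                      
                                      
                                      
         ┏━━━━━━━━━━━━━━━━━━━━━━┓     
         ┃ CheckboxTree         ┃     
         ┠──────────────────────┨     
         ┃>[-] app/             ┃     
         ┃   [ ] api/           ┃     
         ┃     [ ] auth.ts      ┃     
━━━━━━━━━━━━━━━━━━━━━━━━━━━━━━━━━━━━┓ 
┏━━━━━━━━━━━━━━━━━━━━━┓             ┃ 
┃ FormWidget          ┃─────────────┨ 
┠─────────────────────┨             ┃ 
┃> Address:    [Bob  ]┃             ┃ 
┃  Language:   ( ) Eng┃             ┃ 
┃  Plan:       ( ) Fre┃             ┃ 
┃  Admin:      [ ]    ┃             ┃ 
┃  Phone:      [Bob  ]┃             ┃ 


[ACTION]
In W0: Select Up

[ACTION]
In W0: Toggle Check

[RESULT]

                                      
                                      
                                      
                                      
                                      
                                      
         ┏━━━━━━━━━━━━━━━━━━━━━━┓     
         ┃ CheckboxTree         ┃     
         ┠──────────────────────┨     
         ┃>[x] app/             ┃     
         ┃   [x] api/           ┃     
         ┃     [x] auth.ts      ┃     
━━━━━━━━━━━━━━━━━━━━━━━━━━━━━━━━━━━━┓ 
┏━━━━━━━━━━━━━━━━━━━━━┓             ┃ 
┃ FormWidget          ┃─────────────┨ 
┠─────────────────────┨             ┃ 
┃> Address:    [Bob  ]┃             ┃ 
┃  Language:   ( ) Eng┃             ┃ 
┃  Plan:       ( ) Fre┃             ┃ 
┃  Admin:      [ ]    ┃             ┃ 
┃  Phone:      [Bob  ]┃             ┃ 


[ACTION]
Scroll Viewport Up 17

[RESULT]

                                      
                                      
                                      
                                      
                                      
                                      
                                      
                                      
                                      
                                      
         ┏━━━━━━━━━━━━━━━━━━━━━━┓     
         ┃ CheckboxTree         ┃     
         ┠──────────────────────┨     
         ┃>[x] app/             ┃     
         ┃   [x] api/           ┃     
         ┃     [x] auth.ts      ┃     
━━━━━━━━━━━━━━━━━━━━━━━━━━━━━━━━━━━━┓ 
┏━━━━━━━━━━━━━━━━━━━━━┓             ┃ 
┃ FormWidget          ┃─────────────┨ 
┠─────────────────────┨             ┃ 
┃> Address:    [Bob  ]┃             ┃ 


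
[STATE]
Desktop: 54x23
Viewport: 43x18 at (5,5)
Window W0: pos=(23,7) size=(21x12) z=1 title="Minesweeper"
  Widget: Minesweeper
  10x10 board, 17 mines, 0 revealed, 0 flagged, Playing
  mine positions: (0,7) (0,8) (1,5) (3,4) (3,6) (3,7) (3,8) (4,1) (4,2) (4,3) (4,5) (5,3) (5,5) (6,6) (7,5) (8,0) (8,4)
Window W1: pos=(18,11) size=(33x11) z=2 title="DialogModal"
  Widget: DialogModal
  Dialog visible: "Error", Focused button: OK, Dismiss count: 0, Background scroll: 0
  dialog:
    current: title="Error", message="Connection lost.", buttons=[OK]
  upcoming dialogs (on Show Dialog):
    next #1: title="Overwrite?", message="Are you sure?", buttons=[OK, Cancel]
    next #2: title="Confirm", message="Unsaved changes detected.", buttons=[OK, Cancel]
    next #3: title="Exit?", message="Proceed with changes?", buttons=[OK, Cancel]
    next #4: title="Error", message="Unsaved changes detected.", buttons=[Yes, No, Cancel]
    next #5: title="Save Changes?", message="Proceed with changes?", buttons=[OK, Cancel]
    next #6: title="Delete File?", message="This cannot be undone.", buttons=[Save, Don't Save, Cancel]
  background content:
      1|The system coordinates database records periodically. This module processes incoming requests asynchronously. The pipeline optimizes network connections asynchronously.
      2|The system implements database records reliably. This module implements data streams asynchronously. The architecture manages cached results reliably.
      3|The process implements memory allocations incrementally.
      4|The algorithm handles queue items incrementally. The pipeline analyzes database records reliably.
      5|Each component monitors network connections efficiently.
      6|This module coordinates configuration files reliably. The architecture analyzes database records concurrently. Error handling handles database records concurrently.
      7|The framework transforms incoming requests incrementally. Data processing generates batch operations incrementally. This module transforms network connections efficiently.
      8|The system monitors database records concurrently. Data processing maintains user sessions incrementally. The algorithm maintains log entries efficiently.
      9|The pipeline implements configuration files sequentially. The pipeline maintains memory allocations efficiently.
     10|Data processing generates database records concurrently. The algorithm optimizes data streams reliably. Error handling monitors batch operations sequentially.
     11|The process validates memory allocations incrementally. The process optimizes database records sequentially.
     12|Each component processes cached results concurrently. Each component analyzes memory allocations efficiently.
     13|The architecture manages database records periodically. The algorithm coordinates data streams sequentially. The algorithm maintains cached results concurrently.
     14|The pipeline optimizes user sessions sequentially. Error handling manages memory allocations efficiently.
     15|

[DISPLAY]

                                           
                                           
                  ┏━━━━━━━━━━━━━━━━━━━┓    
                  ┃ Minesweeper       ┃    
                  ┠───────────────────┨    
                  ┃■■■■■■■■■■         ┃    
             ┏━━━━━━━━━━━━━━━━━━━━━━━━━━━━━
             ┃ DialogModal                 
             ┠─────────────────────────────
             ┃The system coordinates databa
             ┃The s┌──────────────────┐abas
             ┃The p│      Error       │mory
             ┃The a│ Connection lost. │ue i
             ┃Each │       [OK]       │etwo
             ┃This └──────────────────┘onfi
             ┃The framework transforms inco
             ┗━━━━━━━━━━━━━━━━━━━━━━━━━━━━━
                                           


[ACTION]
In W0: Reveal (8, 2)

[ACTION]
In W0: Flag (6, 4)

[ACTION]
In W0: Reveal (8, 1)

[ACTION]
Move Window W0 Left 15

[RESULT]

                                           
                                           
   ┏━━━━━━━━━━━━━━━━━━━┓                   
   ┃ Minesweeper       ┃                   
   ┠───────────────────┨                   
   ┃■■■■■■■■■■         ┃                   
   ┃■■■■■■■■■┏━━━━━━━━━━━━━━━━━━━━━━━━━━━━━
   ┃■■■■■■■■■┃ DialogModal                 
   ┃■■■■■■■■■┠─────────────────────────────
   ┃■■■■■■■■■┃The system coordinates databa
   ┃124■■■■■■┃The s┌──────────────────┐abas
   ┃  11⚑■■■■┃The p│      Error       │mory
   ┃11 1■■■■■┃The a│ Connection lost. │ue i
   ┗━━━━━━━━━┃Each │       [OK]       │etwo
             ┃This └──────────────────┘onfi
             ┃The framework transforms inco
             ┗━━━━━━━━━━━━━━━━━━━━━━━━━━━━━
                                           
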